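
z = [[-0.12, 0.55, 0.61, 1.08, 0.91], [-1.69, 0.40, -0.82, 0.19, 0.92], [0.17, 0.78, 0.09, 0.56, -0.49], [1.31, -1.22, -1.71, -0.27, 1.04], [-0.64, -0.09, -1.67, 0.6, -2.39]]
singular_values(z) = [3.2, 2.84, 2.18, 1.32, 0.45]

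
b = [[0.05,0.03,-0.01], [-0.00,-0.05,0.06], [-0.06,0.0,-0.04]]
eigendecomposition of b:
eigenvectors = [[-0.76, -0.31, 0.24],[0.35, 0.77, -0.89],[0.55, 0.56, 0.39]]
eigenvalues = [0.04, -0.01, -0.08]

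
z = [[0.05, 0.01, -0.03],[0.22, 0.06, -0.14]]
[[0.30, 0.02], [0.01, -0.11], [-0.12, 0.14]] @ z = [[0.02, 0.0, -0.01], [-0.02, -0.01, 0.02], [0.02, 0.01, -0.02]]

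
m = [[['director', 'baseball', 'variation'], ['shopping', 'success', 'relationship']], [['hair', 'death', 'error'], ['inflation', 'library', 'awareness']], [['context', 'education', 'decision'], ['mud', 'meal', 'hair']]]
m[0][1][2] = 'relationship'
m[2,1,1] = 'meal'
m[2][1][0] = 'mud'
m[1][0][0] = 'hair'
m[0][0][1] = 'baseball'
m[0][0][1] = 'baseball'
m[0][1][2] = 'relationship'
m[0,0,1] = 'baseball'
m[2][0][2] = 'decision'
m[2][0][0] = 'context'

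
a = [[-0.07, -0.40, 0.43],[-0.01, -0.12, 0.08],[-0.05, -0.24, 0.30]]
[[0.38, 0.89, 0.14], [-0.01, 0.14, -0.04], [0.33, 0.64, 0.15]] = a @ [[2.29, -2.11, -2.66], [1.82, 0.38, 1.32], [2.94, 2.07, 1.12]]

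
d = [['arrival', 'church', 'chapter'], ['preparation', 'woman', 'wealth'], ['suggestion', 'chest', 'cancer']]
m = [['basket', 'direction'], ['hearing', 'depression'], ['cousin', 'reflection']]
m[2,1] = 'reflection'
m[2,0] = 'cousin'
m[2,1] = 'reflection'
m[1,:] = ['hearing', 'depression']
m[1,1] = 'depression'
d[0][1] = 'church'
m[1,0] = 'hearing'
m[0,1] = 'direction'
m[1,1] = 'depression'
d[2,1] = 'chest'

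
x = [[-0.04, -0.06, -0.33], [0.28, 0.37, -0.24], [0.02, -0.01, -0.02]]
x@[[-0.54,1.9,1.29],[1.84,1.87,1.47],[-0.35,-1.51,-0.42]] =[[0.03, 0.31, -0.00],[0.61, 1.59, 1.01],[-0.02, 0.05, 0.02]]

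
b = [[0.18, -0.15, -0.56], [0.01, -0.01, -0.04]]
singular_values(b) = [0.61, 0.0]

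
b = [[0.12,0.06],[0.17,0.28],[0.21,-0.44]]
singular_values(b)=[0.53, 0.28]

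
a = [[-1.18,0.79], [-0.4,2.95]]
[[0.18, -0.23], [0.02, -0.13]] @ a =[[-0.12, -0.54],[0.03, -0.37]]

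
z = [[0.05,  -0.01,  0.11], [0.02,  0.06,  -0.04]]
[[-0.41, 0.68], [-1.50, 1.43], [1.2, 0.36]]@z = [[-0.01,0.04,-0.07], [-0.05,0.1,-0.22], [0.07,0.01,0.12]]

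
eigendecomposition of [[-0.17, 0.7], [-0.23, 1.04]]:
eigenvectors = [[-0.98, -0.55], [-0.21, -0.83]]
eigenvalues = [-0.02, 0.89]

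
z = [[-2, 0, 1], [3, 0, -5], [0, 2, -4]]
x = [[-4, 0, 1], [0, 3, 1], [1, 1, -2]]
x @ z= [[8, 2, -8], [9, 2, -19], [1, -4, 4]]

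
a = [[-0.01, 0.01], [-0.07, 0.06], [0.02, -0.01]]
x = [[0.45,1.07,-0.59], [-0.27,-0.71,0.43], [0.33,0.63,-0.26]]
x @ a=[[-0.09, 0.07], [0.06, -0.05], [-0.05, 0.04]]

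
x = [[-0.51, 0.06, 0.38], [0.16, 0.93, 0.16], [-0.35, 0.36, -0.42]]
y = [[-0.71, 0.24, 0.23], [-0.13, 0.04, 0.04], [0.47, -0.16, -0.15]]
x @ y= [[0.53, -0.18, -0.17], [-0.16, 0.05, 0.05], [0.00, -0.00, -0.00]]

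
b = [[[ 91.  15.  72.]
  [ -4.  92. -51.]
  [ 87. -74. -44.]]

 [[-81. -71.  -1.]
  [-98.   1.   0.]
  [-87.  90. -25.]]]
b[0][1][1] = 92.0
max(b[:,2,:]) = 90.0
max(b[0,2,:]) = 87.0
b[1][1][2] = 0.0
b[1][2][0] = -87.0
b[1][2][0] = -87.0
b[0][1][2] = -51.0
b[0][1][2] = -51.0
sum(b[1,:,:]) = -272.0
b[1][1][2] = 0.0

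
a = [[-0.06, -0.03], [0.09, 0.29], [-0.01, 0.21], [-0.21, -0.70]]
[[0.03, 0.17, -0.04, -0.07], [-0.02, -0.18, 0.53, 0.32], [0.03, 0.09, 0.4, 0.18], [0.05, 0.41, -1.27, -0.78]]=a @ [[-0.64, -2.97, -0.2, 0.76],[0.12, 0.30, 1.88, 0.88]]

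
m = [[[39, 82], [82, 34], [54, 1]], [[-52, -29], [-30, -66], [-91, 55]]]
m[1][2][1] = 55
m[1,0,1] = -29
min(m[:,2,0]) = -91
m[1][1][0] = -30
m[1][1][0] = -30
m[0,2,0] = 54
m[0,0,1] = 82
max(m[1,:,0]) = -30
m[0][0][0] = 39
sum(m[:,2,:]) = 19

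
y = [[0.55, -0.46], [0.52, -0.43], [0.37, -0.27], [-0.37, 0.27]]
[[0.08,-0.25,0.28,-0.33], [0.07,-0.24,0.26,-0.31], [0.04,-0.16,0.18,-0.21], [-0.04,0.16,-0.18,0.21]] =y @ [[-0.10, -0.24, 0.3, -0.35],[-0.29, 0.26, -0.25, 0.30]]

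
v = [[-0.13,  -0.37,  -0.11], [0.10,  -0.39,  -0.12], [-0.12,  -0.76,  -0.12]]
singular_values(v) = [0.96, 0.17, 0.06]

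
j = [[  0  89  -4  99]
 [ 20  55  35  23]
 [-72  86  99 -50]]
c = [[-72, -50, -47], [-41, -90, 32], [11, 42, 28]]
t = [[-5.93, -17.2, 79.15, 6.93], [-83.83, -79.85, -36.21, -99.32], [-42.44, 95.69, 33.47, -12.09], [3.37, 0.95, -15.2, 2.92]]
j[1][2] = 35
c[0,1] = -50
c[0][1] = -50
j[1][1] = 55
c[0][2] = -47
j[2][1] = 86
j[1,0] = 20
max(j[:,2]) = 99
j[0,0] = 0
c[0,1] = -50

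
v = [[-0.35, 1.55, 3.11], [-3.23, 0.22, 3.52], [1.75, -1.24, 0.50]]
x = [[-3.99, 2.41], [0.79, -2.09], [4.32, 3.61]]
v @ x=[[16.06, 7.14],  [28.27, 4.46],  [-5.80, 8.61]]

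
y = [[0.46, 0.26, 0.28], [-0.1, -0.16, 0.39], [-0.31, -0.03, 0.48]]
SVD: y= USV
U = [[-0.00, -1.0, 0.08], [0.59, -0.06, -0.80], [0.81, 0.05, 0.59]]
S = [0.7, 0.6, 0.15]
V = [[-0.44, -0.17, 0.88], [-0.78, -0.42, -0.47], [-0.45, 0.89, -0.05]]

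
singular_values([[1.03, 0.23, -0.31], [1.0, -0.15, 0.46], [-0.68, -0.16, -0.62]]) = [1.64, 0.74, 0.27]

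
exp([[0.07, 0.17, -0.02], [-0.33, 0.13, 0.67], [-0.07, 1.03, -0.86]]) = [[1.04, 0.2, 0.03], [-0.42, 1.41, 0.54], [-0.2, 0.82, 0.64]]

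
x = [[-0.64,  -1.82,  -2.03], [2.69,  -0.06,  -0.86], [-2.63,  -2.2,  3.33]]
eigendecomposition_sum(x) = [[0.62-0.00j, (0.23+0j), (-1.02+0j)], [(0.76-0j), 0.29+0.00j, (-1.26+0j)], [(-2.32+0j), -0.88+0.00j, (3.85+0j)]] + [[-0.63+0.82j, (-1.03-0.59j), -0.50+0.03j],  [(0.97+0.28j), (-0.17+1.14j), 0.20+0.45j],  [-0.16+0.56j, (-0.66-0.09j), -0.26+0.12j]] + [[-0.63-0.82j, (-1.03+0.59j), (-0.5-0.03j)], [0.97-0.28j, (-0.17-1.14j), (0.2-0.45j)], [(-0.16-0.56j), -0.66+0.09j, (-0.26-0.12j)]]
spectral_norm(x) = 5.27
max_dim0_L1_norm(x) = 6.22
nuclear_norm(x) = 9.82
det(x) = 25.86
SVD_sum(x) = [[0.18,0.09,-0.18], [1.56,0.82,-1.54], [-3.14,-1.65,3.1]] + [[-0.91, -1.83, -1.9], [0.08, 0.17, 0.17], [-0.01, -0.02, -0.02]] + [[0.09, -0.09, 0.04],[1.05, -1.05, 0.51],[0.52, -0.52, 0.25]]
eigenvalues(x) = [(4.75+0j), (-1.06+2.08j), (-1.06-2.08j)]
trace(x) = 2.63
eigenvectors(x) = [[-0.25+0.00j, -0.66+0.00j, (-0.66-0j)], [-0.30+0.00j, (0.23+0.6j), 0.23-0.60j], [0.92+0.00j, (-0.35+0.14j), (-0.35-0.14j)]]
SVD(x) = [[0.05, -1.0, 0.08],[0.44, 0.09, 0.89],[-0.89, -0.01, 0.45]] @ diag([5.269733011416979, 2.7960320853730787, 1.7550266567623367]) @ [[0.67,0.35,-0.66], [0.33,0.66,0.68], [0.67,-0.67,0.32]]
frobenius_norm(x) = 6.22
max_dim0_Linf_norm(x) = 3.33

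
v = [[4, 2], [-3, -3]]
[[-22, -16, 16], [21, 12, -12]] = v@[[-4, -4, 4], [-3, 0, 0]]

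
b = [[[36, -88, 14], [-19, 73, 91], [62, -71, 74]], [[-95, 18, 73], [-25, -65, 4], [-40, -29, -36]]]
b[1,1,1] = -65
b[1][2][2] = -36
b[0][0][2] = 14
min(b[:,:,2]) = -36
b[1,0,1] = 18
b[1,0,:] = [-95, 18, 73]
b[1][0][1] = 18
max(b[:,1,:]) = 91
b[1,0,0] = -95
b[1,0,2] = 73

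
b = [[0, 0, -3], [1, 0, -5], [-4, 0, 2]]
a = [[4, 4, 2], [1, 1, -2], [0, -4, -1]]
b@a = [[0, 12, 3], [4, 24, 7], [-16, -24, -10]]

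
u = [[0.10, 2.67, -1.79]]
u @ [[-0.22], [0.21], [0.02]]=[[0.5]]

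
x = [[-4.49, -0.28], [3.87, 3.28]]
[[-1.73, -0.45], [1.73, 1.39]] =x@[[0.38, 0.08], [0.08, 0.33]]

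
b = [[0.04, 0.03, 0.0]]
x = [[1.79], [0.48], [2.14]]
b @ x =[[0.09]]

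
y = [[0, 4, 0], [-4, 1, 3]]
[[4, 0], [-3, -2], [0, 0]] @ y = [[0, 16, 0], [8, -14, -6], [0, 0, 0]]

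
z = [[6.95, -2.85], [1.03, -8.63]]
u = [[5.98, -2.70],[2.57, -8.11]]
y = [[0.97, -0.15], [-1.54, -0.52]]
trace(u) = -2.13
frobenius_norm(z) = 11.49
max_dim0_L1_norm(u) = 10.81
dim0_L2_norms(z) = [7.03, 9.09]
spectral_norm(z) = 9.96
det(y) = -0.74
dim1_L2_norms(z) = [7.51, 8.69]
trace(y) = 0.45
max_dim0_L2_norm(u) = 8.55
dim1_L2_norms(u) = [6.56, 8.51]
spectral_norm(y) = 1.86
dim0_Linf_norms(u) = [5.98, 8.11]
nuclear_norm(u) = 14.09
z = u + y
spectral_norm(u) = 9.89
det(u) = -41.56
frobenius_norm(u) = 10.74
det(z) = -57.04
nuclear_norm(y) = 2.25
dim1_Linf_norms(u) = [5.98, 8.11]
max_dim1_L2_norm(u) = 8.51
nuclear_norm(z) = 15.69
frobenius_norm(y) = 1.90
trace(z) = -1.68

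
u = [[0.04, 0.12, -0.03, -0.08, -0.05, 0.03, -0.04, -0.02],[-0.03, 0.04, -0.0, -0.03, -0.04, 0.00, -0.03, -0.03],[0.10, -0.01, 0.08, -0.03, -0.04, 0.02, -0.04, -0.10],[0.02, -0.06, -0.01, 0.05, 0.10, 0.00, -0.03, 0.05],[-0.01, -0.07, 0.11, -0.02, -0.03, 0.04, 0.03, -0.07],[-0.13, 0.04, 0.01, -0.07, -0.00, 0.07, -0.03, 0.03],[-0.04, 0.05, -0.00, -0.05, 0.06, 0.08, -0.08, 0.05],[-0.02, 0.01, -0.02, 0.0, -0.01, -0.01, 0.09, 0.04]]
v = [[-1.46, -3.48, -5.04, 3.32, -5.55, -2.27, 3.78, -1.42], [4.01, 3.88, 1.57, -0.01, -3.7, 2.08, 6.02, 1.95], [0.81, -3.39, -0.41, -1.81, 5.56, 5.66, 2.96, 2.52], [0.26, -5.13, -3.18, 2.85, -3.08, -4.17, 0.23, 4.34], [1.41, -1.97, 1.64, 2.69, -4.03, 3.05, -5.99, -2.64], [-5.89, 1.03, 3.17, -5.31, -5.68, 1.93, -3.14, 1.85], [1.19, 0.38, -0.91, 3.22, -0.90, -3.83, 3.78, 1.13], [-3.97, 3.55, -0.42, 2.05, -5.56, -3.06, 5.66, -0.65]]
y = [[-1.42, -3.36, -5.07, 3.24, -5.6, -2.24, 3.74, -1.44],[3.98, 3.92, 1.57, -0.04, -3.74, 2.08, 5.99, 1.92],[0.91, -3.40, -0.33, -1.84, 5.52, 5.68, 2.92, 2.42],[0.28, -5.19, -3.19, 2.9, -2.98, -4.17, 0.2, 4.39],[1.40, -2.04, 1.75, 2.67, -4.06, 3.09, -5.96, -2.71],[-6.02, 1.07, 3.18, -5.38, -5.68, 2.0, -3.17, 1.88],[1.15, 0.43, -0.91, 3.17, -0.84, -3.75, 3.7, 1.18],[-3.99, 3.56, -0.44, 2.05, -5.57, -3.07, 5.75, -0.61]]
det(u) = 0.00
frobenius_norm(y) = 27.17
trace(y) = 6.10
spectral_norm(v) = 15.97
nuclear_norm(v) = 65.80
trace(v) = 5.89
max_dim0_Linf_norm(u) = 0.13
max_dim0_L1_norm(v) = 34.06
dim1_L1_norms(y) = [26.11, 23.24, 23.02, 23.3, 23.68, 28.38, 15.13, 25.04]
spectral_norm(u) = 0.25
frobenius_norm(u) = 0.42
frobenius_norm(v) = 27.12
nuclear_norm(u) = 0.91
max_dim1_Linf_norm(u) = 0.13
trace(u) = 0.21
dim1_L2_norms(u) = [0.17, 0.08, 0.18, 0.14, 0.16, 0.17, 0.16, 0.1]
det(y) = 985867.43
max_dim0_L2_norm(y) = 12.85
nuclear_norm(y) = 65.91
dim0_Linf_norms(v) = [5.89, 5.13, 5.04, 5.31, 5.68, 5.66, 6.02, 4.34]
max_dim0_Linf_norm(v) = 6.02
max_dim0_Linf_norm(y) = 6.02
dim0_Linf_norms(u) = [0.13, 0.12, 0.11, 0.08, 0.1, 0.08, 0.09, 0.1]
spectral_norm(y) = 15.95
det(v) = 1131087.42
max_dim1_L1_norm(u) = 0.42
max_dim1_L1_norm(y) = 28.38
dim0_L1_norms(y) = [19.15, 22.97, 16.44, 21.29, 33.99, 26.08, 31.43, 16.55]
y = v + u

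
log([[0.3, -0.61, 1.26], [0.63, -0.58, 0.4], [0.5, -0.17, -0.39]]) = [[-0.39-0.71j, -0.79+3.34j, (0.11-4.68j)], [(0.74-3.34j), -2.84+6.04j, 1.79-4.07j], [(0.01-1.81j), -0.65+1.57j, (0.17+0.95j)]]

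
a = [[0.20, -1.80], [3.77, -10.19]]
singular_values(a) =[11.01, 0.43]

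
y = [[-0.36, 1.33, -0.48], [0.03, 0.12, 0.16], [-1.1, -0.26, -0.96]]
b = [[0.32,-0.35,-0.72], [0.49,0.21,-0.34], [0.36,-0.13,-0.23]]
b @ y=[[0.67, 0.57, 0.48], [0.2, 0.77, 0.12], [0.12, 0.52, 0.03]]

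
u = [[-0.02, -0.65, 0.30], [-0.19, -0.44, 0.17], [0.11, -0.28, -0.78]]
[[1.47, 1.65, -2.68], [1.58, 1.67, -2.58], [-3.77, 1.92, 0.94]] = u@[[-4.12, -2.85, 4.65], [-0.15, -3.23, 3.20], [4.30, -1.70, -1.70]]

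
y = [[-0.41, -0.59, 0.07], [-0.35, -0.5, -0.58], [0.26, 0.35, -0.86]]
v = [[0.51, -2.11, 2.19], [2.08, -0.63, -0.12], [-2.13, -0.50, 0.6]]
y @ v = [[-1.59,1.20,-0.79],  [0.02,1.34,-1.05],  [2.69,-0.34,0.01]]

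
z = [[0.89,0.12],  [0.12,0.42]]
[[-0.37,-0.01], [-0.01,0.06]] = z @ [[-0.43,-0.03], [0.11,0.15]]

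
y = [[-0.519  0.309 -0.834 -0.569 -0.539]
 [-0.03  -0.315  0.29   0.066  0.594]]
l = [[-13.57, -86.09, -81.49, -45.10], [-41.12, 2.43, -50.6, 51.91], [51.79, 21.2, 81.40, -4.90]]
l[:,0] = [-13.57, -41.12, 51.79]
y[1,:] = [-0.03, -0.315, 0.29, 0.066, 0.594]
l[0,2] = -81.49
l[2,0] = 51.79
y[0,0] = -0.519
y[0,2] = -0.834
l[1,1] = 2.43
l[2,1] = 21.2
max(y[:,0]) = -0.03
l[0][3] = -45.1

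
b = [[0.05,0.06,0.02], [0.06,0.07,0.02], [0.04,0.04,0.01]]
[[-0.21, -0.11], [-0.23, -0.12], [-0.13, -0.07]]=b @ [[-1.71, 1.18], [-0.5, -3.08], [-4.5, 1.03]]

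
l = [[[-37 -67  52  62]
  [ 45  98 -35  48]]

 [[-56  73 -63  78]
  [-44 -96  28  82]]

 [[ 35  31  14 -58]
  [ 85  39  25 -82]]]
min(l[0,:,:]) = -67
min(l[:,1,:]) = -96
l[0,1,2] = -35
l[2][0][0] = 35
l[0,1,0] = 45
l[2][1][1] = 39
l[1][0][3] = 78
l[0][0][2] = 52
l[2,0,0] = 35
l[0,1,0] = 45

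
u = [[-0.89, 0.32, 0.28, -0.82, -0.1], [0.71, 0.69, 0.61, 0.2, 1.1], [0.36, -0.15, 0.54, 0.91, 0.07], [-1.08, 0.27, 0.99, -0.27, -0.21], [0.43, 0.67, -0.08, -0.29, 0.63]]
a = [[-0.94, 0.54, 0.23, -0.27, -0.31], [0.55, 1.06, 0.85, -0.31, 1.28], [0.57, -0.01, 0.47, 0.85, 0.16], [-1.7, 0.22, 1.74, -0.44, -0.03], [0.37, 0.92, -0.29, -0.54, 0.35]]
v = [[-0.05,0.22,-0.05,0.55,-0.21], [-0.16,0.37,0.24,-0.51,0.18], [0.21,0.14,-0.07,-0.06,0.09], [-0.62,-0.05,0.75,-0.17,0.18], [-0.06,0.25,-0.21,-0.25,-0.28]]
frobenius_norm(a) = 3.77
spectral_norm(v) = 1.14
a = u + v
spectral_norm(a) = 2.70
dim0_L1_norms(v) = [1.1, 1.03, 1.32, 1.54, 0.94]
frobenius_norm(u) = 3.00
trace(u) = 0.70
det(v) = -0.01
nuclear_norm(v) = 2.79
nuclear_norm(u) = 5.25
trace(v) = -0.20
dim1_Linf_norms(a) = [0.94, 1.28, 0.85, 1.74, 0.92]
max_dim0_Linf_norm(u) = 1.1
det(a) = -0.59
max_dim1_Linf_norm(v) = 0.75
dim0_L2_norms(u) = [1.67, 1.06, 1.31, 1.3, 1.29]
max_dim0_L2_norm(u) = 1.67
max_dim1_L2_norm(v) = 1.01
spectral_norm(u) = 2.10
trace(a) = 0.50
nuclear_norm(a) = 6.94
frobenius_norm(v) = 1.50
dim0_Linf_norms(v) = [0.62, 0.37, 0.75, 0.55, 0.28]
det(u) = 0.00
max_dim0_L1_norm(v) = 1.54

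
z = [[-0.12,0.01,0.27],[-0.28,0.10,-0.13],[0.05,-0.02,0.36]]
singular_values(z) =[0.47, 0.32, 0.02]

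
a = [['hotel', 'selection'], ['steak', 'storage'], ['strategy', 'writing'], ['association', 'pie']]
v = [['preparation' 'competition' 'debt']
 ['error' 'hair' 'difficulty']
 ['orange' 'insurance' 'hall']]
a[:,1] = ['selection', 'storage', 'writing', 'pie']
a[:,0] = ['hotel', 'steak', 'strategy', 'association']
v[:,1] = ['competition', 'hair', 'insurance']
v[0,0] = 'preparation'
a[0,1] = 'selection'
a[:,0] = ['hotel', 'steak', 'strategy', 'association']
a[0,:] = ['hotel', 'selection']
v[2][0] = 'orange'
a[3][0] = 'association'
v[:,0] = ['preparation', 'error', 'orange']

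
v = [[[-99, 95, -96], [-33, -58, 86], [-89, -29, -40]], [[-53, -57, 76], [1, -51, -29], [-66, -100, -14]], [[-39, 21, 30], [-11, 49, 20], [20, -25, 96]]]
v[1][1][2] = -29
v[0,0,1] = 95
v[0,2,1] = -29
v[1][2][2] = -14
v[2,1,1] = 49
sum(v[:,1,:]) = -26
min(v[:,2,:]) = -100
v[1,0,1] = -57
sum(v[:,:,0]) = -369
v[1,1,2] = -29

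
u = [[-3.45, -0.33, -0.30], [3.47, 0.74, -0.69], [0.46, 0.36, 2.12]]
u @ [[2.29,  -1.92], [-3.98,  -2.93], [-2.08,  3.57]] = [[-5.96, 6.52], [6.44, -11.29], [-4.79, 5.63]]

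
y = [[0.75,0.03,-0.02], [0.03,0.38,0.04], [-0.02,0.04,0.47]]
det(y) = 0.13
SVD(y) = [[-1.0, 0.03, -0.09], [-0.07, 0.36, 0.93], [0.06, 0.93, -0.36]] @ diag([0.7534196514414474, 0.4849735818500635, 0.361606766708489]) @ [[-1.0, -0.07, 0.06], [0.03, 0.36, 0.93], [-0.09, 0.93, -0.36]]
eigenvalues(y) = [0.75, 0.36, 0.48]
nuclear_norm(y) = 1.60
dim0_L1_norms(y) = [0.8, 0.45, 0.53]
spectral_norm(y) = 0.75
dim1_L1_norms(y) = [0.8, 0.45, 0.53]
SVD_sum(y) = [[0.75, 0.06, -0.04], [0.06, 0.00, -0.0], [-0.04, -0.00, 0.0]] + [[0.00, 0.01, 0.01], [0.01, 0.06, 0.16], [0.01, 0.16, 0.42]] + [[0.00, -0.03, 0.01], [-0.03, 0.31, -0.12], [0.01, -0.12, 0.05]]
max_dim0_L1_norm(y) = 0.8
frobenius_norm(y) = 0.97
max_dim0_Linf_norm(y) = 0.75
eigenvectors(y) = [[1.0, 0.09, 0.03], [0.07, -0.93, 0.36], [-0.06, 0.36, 0.93]]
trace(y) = 1.60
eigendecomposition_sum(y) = [[0.75, 0.06, -0.04], [0.06, 0.00, -0.0], [-0.04, -0.0, 0.00]] + [[0.0, -0.03, 0.01], [-0.03, 0.31, -0.12], [0.01, -0.12, 0.05]] + [[0.00, 0.01, 0.01], [0.01, 0.06, 0.16], [0.01, 0.16, 0.42]]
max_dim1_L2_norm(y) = 0.75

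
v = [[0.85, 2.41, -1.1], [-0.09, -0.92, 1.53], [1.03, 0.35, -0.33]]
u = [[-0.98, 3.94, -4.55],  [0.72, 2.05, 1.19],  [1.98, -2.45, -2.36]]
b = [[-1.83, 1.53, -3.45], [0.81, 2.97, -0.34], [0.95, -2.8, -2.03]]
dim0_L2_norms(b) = [2.22, 4.36, 4.02]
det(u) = 44.36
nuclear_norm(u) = 12.11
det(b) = 32.36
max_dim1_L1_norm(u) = 9.47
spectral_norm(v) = 3.26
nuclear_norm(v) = 5.04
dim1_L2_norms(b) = [4.19, 3.1, 3.59]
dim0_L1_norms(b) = [3.59, 7.3, 5.82]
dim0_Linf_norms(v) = [1.03, 2.41, 1.53]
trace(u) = -1.29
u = v + b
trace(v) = -0.40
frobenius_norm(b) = 6.33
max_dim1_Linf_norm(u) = 4.55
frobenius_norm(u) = 7.67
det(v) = 2.52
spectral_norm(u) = 6.11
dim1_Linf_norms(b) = [3.45, 2.97, 2.8]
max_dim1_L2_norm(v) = 2.78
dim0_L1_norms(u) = [3.68, 8.44, 8.1]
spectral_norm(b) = 4.50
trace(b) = -0.89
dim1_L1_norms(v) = [4.36, 2.54, 1.71]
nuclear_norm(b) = 10.35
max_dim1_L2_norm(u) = 6.1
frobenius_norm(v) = 3.50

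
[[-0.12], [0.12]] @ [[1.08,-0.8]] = [[-0.13,0.10], [0.13,-0.10]]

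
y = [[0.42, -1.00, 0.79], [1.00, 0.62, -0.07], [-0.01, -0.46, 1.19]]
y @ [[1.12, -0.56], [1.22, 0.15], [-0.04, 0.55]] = [[-0.78, 0.05],[1.88, -0.51],[-0.62, 0.59]]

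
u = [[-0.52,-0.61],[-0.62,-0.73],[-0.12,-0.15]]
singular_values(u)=[1.26, 0.01]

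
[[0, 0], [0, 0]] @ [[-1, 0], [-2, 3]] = [[0, 0], [0, 0]]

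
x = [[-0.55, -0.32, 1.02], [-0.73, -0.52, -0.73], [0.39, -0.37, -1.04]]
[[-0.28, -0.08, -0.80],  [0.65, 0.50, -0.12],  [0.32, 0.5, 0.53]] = x @[[-0.43, 0.01, 0.41],[0.05, -0.61, 0.31],[-0.49, -0.26, -0.47]]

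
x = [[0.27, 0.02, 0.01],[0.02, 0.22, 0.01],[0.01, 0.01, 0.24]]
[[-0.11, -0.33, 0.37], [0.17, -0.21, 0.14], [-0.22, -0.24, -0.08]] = x @ [[-0.44, -1.13, 1.35], [0.87, -0.79, 0.54], [-0.94, -0.92, -0.43]]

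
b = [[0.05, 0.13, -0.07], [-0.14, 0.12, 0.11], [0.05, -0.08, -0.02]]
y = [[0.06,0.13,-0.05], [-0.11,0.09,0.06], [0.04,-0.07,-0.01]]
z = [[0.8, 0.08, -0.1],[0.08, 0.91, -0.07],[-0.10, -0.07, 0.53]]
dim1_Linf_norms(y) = [0.13, 0.11, 0.07]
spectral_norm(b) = 0.23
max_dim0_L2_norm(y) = 0.17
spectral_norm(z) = 0.98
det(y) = 0.00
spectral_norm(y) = 0.18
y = b @ z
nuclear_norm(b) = 0.40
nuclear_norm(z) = 2.24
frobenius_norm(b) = 0.28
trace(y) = 0.14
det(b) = 0.00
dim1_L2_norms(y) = [0.15, 0.15, 0.08]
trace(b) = 0.15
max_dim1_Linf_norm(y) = 0.13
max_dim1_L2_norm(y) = 0.15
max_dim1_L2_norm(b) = 0.21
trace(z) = 2.24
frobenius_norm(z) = 1.34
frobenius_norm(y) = 0.23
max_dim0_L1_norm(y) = 0.29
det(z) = 0.37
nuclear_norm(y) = 0.33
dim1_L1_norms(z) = [0.98, 1.06, 0.7]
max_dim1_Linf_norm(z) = 0.91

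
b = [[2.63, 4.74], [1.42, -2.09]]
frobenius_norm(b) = 5.98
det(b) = -12.23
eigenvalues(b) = [3.78, -3.24]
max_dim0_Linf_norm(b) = 4.74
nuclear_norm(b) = 7.76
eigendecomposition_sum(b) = [[3.16, 2.55],[0.76, 0.62]] + [[-0.53, 2.19], [0.66, -2.71]]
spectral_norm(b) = 5.56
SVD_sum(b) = [[2.14, 4.95],[-0.54, -1.24]] + [[0.49, -0.21], [1.96, -0.85]]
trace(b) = 0.54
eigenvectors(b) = [[0.97, -0.63], [0.24, 0.78]]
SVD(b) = [[-0.97, 0.24], [0.24, 0.97]] @ diag([5.562020676399347, 2.1983916837784294]) @ [[-0.4,-0.92], [0.92,-0.40]]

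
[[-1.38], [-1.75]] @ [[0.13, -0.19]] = [[-0.18, 0.26], [-0.23, 0.33]]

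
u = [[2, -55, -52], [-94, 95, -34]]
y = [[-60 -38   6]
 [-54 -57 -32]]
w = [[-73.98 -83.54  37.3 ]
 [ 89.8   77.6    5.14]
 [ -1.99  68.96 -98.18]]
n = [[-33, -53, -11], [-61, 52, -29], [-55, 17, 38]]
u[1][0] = -94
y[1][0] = -54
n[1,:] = [-61, 52, -29]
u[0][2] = -52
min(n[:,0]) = -61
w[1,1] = 77.6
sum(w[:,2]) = -55.74000000000001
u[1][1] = 95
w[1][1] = 77.6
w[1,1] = 77.6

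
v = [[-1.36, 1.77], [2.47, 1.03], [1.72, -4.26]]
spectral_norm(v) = 5.08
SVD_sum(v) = [[-0.95, 1.97], [0.06, -0.13], [1.99, -4.13]] + [[-0.41, -0.20],  [2.41, 1.16],  [-0.27, -0.13]]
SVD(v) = [[-0.43, 0.17], [0.03, -0.98], [0.9, 0.11]] @ diag([5.0804317786503965, 2.727547055960569]) @ [[0.43,-0.90], [-0.90,-0.43]]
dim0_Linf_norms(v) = [2.47, 4.26]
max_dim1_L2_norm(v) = 4.59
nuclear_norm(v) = 7.81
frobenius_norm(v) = 5.77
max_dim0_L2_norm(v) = 4.73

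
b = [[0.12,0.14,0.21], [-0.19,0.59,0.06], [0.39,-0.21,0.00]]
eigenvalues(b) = [-0.18, 0.36, 0.53]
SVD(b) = [[0.12,-0.70,-0.70], [0.85,-0.30,0.44], [-0.52,-0.65,0.56]] @ diag([0.7198712540763464, 0.35323188719658566, 0.13824836860551568]) @ [[-0.48, 0.87, 0.11], [-0.80, -0.39, -0.47], [0.37, 0.31, -0.88]]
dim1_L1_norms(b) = [0.47, 0.84, 0.6]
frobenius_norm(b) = 0.81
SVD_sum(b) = [[-0.04, 0.07, 0.01], [-0.3, 0.53, 0.06], [0.18, -0.32, -0.04]] + [[0.20, 0.10, 0.12], [0.08, 0.04, 0.05], [0.18, 0.09, 0.11]] + [[-0.04, -0.03, 0.09], [0.02, 0.02, -0.05], [0.03, 0.02, -0.07]]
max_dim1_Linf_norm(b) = 0.59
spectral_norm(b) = 0.72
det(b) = -0.04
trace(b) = 0.71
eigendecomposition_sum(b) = [[-0.07, 0.03, 0.07], [-0.03, 0.01, 0.03], [0.12, -0.06, -0.12]] + [[0.27, -0.02, 0.15], [0.17, -0.01, 0.1], [0.19, -0.02, 0.11]] + [[-0.07, 0.13, -0.01], [-0.33, 0.59, -0.06], [0.08, -0.14, 0.01]]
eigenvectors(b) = [[0.5,0.72,0.21], [0.19,0.46,0.95], [-0.85,0.52,-0.22]]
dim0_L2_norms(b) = [0.45, 0.64, 0.22]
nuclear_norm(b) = 1.21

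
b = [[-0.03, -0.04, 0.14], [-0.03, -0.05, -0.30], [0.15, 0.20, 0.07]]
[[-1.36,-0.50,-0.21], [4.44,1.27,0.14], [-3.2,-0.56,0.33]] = b @ [[-3.72, 0.97, -4.71], [-8.66, -2.13, 5.51], [-12.98, -3.99, -0.90]]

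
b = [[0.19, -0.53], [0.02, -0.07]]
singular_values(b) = [0.57, 0.0]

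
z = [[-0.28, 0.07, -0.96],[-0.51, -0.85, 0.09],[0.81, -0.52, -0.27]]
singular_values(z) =[1.0, 1.0, 0.99]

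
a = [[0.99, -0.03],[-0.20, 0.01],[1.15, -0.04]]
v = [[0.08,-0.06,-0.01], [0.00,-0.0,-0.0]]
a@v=[[0.08,-0.06,-0.01], [-0.02,0.01,0.0], [0.09,-0.07,-0.01]]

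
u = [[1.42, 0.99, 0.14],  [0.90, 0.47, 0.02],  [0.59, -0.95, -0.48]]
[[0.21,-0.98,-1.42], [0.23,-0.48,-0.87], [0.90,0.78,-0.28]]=u @ [[0.62,-0.23,-0.75],  [-0.72,-0.55,-0.43],  [0.31,-0.81,0.51]]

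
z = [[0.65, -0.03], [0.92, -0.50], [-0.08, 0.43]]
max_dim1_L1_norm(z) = 1.42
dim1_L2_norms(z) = [0.65, 1.05, 0.44]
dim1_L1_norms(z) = [0.68, 1.42, 0.51]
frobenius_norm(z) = 1.31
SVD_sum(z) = [[0.54, -0.26], [0.94, -0.45], [-0.23, 0.11]] + [[0.11,0.23], [-0.02,-0.05], [0.15,0.32]]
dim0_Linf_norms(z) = [0.92, 0.5]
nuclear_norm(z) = 1.67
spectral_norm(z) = 1.23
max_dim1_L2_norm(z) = 1.05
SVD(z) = [[-0.49,0.57], [-0.85,-0.13], [0.21,0.81]] @ diag([1.2325130621604679, 0.4381912272100248]) @ [[-0.9, 0.43],[0.43, 0.9]]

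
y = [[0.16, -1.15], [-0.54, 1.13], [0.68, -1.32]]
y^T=[[0.16, -0.54, 0.68], [-1.15, 1.13, -1.32]]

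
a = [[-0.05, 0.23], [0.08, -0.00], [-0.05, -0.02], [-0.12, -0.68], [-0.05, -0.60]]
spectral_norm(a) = 0.94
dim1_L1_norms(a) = [0.28, 0.08, 0.07, 0.8, 0.65]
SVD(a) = [[0.24, 0.60], [0.01, -0.62], [-0.03, 0.37], [-0.73, 0.31], [-0.64, -0.16]] @ diag([0.9421225401158508, 0.12808247111005056]) @ [[0.12,0.99], [-0.99,0.12]]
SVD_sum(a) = [[0.03, 0.22], [0.0, 0.01], [-0.00, -0.03], [-0.08, -0.68], [-0.07, -0.6]] + [[-0.08,0.01], [0.08,-0.01], [-0.05,0.01], [-0.04,0.0], [0.02,-0.0]]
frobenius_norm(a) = 0.95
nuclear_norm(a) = 1.07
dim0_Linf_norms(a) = [0.12, 0.68]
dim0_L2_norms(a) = [0.17, 0.94]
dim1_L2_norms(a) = [0.24, 0.08, 0.05, 0.69, 0.6]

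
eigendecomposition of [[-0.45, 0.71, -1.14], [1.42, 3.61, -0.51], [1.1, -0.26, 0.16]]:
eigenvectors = [[(-0.17+0j), -0.23+0.61j, (-0.23-0.61j)], [-0.99+0.00j, 0.22-0.17j, 0.22+0.17j], [(0.02+0j), (0.71+0j), 0.71-0.00j]]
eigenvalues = [(3.86+0j), (-0.27+1.01j), (-0.27-1.01j)]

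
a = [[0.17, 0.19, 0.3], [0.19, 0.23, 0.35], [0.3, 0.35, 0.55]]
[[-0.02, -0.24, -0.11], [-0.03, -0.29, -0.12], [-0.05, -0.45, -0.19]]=a@[[0.09, 0.22, -1.23], [-0.07, -0.51, 0.19], [-0.09, -0.61, 0.21]]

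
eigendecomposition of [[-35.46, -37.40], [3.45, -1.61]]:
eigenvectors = [[-0.99, 0.79],[0.12, -0.62]]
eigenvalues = [-31.08, -5.99]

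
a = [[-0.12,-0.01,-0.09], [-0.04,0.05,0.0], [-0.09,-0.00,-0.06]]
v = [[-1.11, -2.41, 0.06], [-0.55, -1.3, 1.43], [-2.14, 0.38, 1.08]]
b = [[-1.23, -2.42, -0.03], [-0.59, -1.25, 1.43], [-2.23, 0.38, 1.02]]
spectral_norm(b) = 3.36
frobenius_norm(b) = 4.18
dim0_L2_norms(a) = [0.16, 0.05, 0.11]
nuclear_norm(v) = 6.60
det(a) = -0.00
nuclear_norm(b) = 6.72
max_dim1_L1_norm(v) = 3.6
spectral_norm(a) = 0.19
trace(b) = -1.46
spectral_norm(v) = 3.31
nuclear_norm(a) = 0.25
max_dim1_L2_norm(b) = 2.71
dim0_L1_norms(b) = [4.05, 4.05, 2.48]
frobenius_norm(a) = 0.20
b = v + a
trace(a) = -0.13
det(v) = 7.93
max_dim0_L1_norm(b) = 4.05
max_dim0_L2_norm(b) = 2.75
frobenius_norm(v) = 4.12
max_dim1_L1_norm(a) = 0.22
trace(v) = -1.33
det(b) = 8.59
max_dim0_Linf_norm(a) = 0.12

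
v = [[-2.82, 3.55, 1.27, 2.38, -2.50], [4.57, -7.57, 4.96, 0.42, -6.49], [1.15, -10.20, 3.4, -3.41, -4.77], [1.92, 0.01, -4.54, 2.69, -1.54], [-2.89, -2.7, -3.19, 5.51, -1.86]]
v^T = [[-2.82, 4.57, 1.15, 1.92, -2.89], [3.55, -7.57, -10.2, 0.01, -2.7], [1.27, 4.96, 3.4, -4.54, -3.19], [2.38, 0.42, -3.41, 2.69, 5.51], [-2.50, -6.49, -4.77, -1.54, -1.86]]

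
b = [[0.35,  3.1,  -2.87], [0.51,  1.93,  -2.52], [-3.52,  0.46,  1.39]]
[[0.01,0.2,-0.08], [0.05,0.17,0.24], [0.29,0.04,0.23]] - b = [[-0.34,-2.9,2.79], [-0.46,-1.76,2.76], [3.81,-0.42,-1.16]]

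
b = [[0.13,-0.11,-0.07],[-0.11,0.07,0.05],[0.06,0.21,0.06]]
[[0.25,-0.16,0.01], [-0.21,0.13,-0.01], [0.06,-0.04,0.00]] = b@[[1.85, -1.16, 0.1],[-0.4, 0.25, -0.02],[0.50, -0.31, 0.03]]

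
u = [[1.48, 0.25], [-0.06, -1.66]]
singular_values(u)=[1.75, 1.39]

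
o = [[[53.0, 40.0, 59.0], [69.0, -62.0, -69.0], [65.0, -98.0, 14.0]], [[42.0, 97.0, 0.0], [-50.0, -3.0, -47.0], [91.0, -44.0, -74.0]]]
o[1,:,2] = [0.0, -47.0, -74.0]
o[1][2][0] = 91.0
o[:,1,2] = [-69.0, -47.0]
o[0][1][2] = -69.0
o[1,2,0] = 91.0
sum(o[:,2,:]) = -46.0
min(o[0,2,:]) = -98.0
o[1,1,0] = -50.0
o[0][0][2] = 59.0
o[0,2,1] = -98.0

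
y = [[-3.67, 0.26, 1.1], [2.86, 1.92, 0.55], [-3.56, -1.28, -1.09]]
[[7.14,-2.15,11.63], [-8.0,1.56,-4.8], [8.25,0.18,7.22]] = y@ [[-1.93, 0.10, -2.81], [-1.4, 1.21, 1.44], [0.38, -1.91, 0.86]]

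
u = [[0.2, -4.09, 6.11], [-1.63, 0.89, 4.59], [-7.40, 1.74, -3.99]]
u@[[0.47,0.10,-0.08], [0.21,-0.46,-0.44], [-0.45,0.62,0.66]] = [[-3.51, 5.69, 5.82],  [-2.64, 2.27, 2.77],  [-1.32, -4.01, -2.81]]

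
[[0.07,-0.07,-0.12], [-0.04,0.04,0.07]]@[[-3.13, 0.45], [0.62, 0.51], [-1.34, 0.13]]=[[-0.1,-0.02],  [0.06,0.01]]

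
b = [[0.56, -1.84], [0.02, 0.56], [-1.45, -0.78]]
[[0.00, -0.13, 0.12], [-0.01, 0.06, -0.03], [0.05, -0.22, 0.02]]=b@[[-0.03, 0.10, 0.02], [-0.01, 0.10, -0.06]]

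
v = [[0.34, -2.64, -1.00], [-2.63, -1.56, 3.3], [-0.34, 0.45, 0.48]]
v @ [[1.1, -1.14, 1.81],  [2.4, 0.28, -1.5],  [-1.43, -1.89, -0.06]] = [[-4.53, 0.76, 4.64], [-11.36, -3.68, -2.62], [0.02, -0.39, -1.32]]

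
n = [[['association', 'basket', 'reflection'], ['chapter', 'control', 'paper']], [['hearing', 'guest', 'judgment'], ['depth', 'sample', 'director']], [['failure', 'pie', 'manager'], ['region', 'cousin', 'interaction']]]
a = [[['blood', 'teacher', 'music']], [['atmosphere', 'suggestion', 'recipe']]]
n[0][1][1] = 'control'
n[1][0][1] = 'guest'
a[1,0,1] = 'suggestion'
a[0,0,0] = 'blood'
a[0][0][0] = 'blood'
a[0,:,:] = [['blood', 'teacher', 'music']]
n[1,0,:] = ['hearing', 'guest', 'judgment']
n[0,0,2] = 'reflection'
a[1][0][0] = 'atmosphere'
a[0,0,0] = 'blood'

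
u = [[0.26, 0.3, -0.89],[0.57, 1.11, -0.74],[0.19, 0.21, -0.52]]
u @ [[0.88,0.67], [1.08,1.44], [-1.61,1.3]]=[[1.99, -0.55], [2.89, 1.02], [1.23, -0.25]]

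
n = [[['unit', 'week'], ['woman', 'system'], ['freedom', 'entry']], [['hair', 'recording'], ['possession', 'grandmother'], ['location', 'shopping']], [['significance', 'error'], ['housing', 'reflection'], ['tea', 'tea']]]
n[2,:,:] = [['significance', 'error'], ['housing', 'reflection'], ['tea', 'tea']]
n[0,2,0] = 'freedom'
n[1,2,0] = 'location'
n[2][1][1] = 'reflection'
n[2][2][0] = 'tea'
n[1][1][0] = 'possession'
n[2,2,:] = ['tea', 'tea']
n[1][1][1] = 'grandmother'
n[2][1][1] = 'reflection'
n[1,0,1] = 'recording'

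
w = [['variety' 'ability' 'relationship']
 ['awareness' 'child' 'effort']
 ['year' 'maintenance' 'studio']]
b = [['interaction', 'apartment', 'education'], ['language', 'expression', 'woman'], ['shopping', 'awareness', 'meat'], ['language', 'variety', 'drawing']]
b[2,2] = 'meat'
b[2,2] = 'meat'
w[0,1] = 'ability'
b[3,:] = ['language', 'variety', 'drawing']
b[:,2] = ['education', 'woman', 'meat', 'drawing']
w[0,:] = ['variety', 'ability', 'relationship']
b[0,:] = ['interaction', 'apartment', 'education']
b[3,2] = 'drawing'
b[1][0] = 'language'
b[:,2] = ['education', 'woman', 'meat', 'drawing']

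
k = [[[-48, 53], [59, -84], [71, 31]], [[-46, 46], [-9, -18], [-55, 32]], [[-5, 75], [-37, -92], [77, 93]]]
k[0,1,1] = -84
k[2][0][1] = 75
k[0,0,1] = 53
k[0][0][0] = -48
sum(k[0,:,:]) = 82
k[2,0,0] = -5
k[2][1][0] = -37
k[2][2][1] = 93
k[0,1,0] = 59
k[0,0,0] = -48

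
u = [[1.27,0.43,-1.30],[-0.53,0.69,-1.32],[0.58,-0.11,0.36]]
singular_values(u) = [2.11, 1.42, 0.11]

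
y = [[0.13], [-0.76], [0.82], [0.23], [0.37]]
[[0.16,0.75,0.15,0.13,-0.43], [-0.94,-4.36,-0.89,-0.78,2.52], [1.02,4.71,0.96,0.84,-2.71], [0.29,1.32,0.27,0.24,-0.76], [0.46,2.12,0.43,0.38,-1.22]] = y@[[1.24, 5.74, 1.17, 1.03, -3.31]]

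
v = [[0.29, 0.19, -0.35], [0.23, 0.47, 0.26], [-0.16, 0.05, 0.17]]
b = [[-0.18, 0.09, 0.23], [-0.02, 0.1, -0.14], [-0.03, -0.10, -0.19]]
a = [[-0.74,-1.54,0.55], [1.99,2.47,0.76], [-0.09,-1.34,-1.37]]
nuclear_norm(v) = 1.21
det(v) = -0.03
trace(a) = 0.36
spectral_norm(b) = 0.36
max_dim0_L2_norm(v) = 0.51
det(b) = 0.01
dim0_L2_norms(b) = [0.18, 0.17, 0.33]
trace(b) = -0.27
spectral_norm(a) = 3.87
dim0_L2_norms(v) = [0.4, 0.51, 0.47]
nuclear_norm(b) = 0.64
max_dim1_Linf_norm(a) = 2.47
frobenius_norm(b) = 0.41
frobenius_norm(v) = 0.80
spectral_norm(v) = 0.61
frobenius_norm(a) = 4.19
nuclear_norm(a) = 5.98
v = b @ a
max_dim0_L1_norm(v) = 0.78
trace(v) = 0.93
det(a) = -3.69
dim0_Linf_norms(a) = [1.99, 2.47, 1.37]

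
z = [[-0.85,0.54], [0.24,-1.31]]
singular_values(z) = [1.54, 0.64]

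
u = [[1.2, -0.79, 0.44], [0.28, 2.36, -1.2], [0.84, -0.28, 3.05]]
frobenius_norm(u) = 4.41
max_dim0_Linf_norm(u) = 3.05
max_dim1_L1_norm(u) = 4.17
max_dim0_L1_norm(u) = 4.69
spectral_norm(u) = 3.72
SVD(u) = [[-0.27, 0.07, -0.96], [0.56, -0.80, -0.21], [-0.79, -0.59, 0.18]] @ diag([3.7241407382525993, 2.061412592232779, 1.1461037851222364]) @ [[-0.22, 0.47, -0.85], [-0.31, -0.86, -0.39], [-0.92, 0.18, 0.34]]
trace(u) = 6.61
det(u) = 8.80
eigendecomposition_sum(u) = [[0.43+0.95j, -0.17+0.85j, -0.34+0.28j], [0.45-0.97j, (0.77-0.43j), (0.44+0.08j)], [(0.05-0.67j), 0.36-0.42j, (0.27-0.05j)]] + [[(0.43-0.95j), -0.17-0.85j, -0.34-0.28j], [0.45+0.97j, 0.77+0.43j, (0.44-0.08j)], [(0.05+0.67j), 0.36+0.42j, (0.27+0.05j)]] + [[(0.33+0j), -0.44-0.00j, (1.12+0j)], [(-0.62-0j), (0.82+0j), -2.08-0.00j], [(0.74+0j), (-0.99-0j), 2.50+0.00j]]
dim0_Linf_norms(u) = [1.2, 2.36, 3.05]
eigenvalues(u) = [(1.48+0.47j), (1.48-0.47j), (3.66+0j)]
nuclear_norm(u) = 6.93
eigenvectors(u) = [[-0.42+0.49j, -0.42-0.49j, (0.32+0j)], [0.65+0.00j, 0.65-0.00j, -0.60+0.00j], [0.38-0.14j, (0.38+0.14j), (0.73+0j)]]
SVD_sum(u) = [[0.23, -0.48, 0.87], [-0.46, 0.97, -1.77], [0.65, -1.37, 2.5]] + [[-0.04,  -0.12,  -0.05], [0.52,  1.43,  0.65], [0.38,  1.05,  0.48]] + [[1.02,-0.20,-0.37],[0.23,-0.04,-0.08],[-0.19,0.04,0.07]]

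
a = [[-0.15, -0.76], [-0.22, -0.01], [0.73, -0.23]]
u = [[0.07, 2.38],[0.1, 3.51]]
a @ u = [[-0.09, -3.02],[-0.02, -0.56],[0.03, 0.93]]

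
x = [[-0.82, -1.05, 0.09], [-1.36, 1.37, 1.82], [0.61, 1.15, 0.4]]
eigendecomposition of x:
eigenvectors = [[0.67, 0.55, -0.26], [0.57, -0.45, 0.88], [-0.49, 0.71, 0.39]]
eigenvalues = [-1.78, 0.15, 2.58]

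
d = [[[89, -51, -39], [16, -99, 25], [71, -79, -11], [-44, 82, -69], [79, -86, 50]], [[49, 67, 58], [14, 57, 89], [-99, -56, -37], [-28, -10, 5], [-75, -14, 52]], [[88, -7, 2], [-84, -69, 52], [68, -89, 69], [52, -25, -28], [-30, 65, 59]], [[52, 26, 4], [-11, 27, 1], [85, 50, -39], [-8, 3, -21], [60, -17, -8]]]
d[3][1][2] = 1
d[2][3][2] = -28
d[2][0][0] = 88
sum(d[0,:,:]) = -66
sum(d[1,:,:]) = 72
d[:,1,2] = [25, 89, 52, 1]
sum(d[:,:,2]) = 214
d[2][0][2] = 2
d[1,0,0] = 49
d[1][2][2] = -37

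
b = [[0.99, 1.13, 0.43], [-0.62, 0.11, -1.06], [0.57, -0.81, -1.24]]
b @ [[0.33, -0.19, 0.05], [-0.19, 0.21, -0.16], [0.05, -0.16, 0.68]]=[[0.13, -0.02, 0.16], [-0.28, 0.31, -0.77], [0.28, -0.08, -0.69]]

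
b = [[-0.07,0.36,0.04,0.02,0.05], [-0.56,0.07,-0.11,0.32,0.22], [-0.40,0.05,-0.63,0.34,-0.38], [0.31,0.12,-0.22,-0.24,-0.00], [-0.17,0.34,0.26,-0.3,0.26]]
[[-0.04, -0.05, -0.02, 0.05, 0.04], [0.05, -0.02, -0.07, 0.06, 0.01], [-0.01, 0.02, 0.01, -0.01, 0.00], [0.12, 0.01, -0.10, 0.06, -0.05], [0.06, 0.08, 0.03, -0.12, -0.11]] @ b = [[0.05, 0.00, 0.02, -0.05, 0.00],[0.05, 0.02, 0.04, -0.05, 0.03],[-0.02, -0.00, -0.01, 0.01, 0.0],[0.05, 0.03, 0.04, -0.03, 0.03],[-0.08, -0.02, -0.03, 0.1, -0.02]]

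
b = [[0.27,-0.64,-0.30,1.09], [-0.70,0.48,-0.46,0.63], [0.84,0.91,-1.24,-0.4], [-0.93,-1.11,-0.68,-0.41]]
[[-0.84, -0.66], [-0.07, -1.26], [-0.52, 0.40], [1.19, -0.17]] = b @ [[-0.71, 0.69], [-0.22, -0.25], [0.01, 0.24], [-0.72, -0.86]]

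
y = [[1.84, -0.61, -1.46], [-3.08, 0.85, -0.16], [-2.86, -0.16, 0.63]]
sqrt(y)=[[1.21+0.43j, (-0.23+0.14j), -0.55+0.33j], [-1.16+0.65j, (0.91+0.22j), -0.13+0.50j], [(-1.09+0.68j), -0.09+0.22j, (0.78+0.51j)]]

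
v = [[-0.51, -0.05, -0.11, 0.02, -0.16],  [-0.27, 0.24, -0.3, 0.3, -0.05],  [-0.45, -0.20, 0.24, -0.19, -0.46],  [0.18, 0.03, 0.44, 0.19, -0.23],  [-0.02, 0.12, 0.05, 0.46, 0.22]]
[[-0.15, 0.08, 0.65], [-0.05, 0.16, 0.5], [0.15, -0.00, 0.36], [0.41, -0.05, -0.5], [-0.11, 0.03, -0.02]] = v @ [[0.60, 0.1, -1.12], [0.01, -0.34, -0.04], [0.06, -0.47, -0.69], [0.25, 0.38, -0.00], [-0.99, -0.35, -0.02]]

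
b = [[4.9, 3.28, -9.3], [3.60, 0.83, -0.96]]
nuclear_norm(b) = 14.00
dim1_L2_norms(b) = [11.01, 3.82]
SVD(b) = [[-0.97, -0.25], [-0.25, 0.97]] @ diag([11.347725568367224, 2.6566942663815807]) @ [[-0.5, -0.3, 0.81], [0.85, -0.00, 0.52]]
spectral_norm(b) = 11.35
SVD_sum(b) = [[5.46, 3.28, -8.96], [1.40, 0.84, -2.3]] + [[-0.56, 0.0, -0.34], [2.2, -0.01, 1.34]]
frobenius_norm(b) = 11.65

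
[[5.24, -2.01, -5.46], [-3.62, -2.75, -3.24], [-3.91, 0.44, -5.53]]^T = [[5.24,-3.62,-3.91], [-2.01,-2.75,0.44], [-5.46,-3.24,-5.53]]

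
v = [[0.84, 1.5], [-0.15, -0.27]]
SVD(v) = [[-0.98, 0.18], [0.18, 0.98]] @ diag([1.7467108913763394, 0.0010305082592012205]) @ [[-0.49, -0.87],[0.87, -0.49]]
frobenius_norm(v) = 1.75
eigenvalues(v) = [0.57, -0.0]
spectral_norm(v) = 1.75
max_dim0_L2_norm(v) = 1.52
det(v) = -0.00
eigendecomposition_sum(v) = [[0.84, 1.49],[-0.15, -0.27]] + [[0.0, 0.01],  [-0.00, -0.00]]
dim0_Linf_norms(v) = [0.84, 1.5]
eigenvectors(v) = [[0.98, -0.87], [-0.18, 0.49]]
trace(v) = 0.57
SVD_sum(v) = [[0.84, 1.5],[-0.15, -0.27]] + [[0.00, -0.00], [0.00, -0.00]]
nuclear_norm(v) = 1.75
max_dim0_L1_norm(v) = 1.77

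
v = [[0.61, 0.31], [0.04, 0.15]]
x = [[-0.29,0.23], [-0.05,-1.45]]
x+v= [[0.32, 0.54], [-0.01, -1.3]]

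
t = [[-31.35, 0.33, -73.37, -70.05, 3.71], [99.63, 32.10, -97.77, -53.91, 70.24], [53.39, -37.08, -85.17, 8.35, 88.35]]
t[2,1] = -37.08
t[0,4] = 3.71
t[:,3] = [-70.05, -53.91, 8.35]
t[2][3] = 8.35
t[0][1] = 0.33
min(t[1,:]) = -97.77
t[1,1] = 32.1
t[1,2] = -97.77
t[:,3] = [-70.05, -53.91, 8.35]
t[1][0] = 99.63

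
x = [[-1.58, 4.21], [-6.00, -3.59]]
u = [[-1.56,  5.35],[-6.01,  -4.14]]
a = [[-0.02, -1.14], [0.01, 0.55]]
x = a + u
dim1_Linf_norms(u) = [5.35, 6.01]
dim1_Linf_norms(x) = [4.21, 6.0]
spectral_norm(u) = 7.69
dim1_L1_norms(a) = [1.16, 0.56]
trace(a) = 0.53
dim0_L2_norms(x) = [6.2, 5.53]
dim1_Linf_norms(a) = [1.14, 0.55]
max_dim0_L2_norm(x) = 6.2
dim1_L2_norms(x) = [4.5, 6.99]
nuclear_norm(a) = 1.27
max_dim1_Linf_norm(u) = 6.01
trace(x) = -5.17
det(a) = 0.00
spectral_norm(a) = 1.27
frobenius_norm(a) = 1.27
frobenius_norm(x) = 8.31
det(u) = 38.61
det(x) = 30.93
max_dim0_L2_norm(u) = 6.76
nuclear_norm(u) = 12.71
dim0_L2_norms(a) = [0.02, 1.27]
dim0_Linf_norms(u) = [6.01, 5.35]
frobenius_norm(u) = 9.18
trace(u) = -5.70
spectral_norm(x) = 7.07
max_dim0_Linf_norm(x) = 6.0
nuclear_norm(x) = 11.44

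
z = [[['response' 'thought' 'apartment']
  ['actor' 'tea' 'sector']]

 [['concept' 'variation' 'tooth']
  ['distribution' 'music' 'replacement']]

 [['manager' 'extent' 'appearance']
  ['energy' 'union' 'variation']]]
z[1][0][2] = 'tooth'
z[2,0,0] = 'manager'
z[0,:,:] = [['response', 'thought', 'apartment'], ['actor', 'tea', 'sector']]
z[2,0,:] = ['manager', 'extent', 'appearance']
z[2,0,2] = 'appearance'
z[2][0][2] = 'appearance'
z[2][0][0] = 'manager'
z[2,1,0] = 'energy'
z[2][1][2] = 'variation'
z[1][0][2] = 'tooth'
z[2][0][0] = 'manager'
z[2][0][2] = 'appearance'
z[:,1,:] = [['actor', 'tea', 'sector'], ['distribution', 'music', 'replacement'], ['energy', 'union', 'variation']]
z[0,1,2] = 'sector'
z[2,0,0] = 'manager'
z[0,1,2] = 'sector'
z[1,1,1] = 'music'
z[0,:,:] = [['response', 'thought', 'apartment'], ['actor', 'tea', 'sector']]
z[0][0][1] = 'thought'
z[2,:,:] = [['manager', 'extent', 'appearance'], ['energy', 'union', 'variation']]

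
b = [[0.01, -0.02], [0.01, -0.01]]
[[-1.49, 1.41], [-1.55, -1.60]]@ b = [[-0.00,0.02], [-0.03,0.05]]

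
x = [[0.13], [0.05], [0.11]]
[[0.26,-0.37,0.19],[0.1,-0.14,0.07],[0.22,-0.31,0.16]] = x @ [[1.99,-2.85,1.49]]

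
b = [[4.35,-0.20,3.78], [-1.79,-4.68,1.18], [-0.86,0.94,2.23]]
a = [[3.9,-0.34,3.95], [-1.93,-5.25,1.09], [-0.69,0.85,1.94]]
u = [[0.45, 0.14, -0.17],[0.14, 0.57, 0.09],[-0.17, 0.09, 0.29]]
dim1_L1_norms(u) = [0.76, 0.8, 0.55]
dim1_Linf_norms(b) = [4.35, 4.68, 2.23]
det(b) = -72.39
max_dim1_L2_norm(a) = 5.7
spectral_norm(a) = 5.81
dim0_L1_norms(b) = [7.0, 5.82, 7.19]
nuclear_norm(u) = 1.31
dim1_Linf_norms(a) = [3.95, 5.25, 1.94]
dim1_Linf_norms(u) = [0.45, 0.57, 0.29]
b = a + u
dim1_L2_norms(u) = [0.5, 0.59, 0.35]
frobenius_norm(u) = 0.85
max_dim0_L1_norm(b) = 7.19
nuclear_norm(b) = 13.39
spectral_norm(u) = 0.66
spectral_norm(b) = 5.89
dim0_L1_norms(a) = [6.52, 6.44, 6.98]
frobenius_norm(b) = 8.15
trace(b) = 1.90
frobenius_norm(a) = 8.27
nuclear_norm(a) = 13.36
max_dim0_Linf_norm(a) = 5.25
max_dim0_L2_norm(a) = 5.33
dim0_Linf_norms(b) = [4.35, 4.68, 3.78]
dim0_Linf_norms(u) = [0.45, 0.57, 0.29]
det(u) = 0.04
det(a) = -65.14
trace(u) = 1.31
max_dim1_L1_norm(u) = 0.8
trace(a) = 0.59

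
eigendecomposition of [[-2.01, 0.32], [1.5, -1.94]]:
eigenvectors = [[-0.44,-0.4], [0.9,-0.92]]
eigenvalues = [-2.67, -1.28]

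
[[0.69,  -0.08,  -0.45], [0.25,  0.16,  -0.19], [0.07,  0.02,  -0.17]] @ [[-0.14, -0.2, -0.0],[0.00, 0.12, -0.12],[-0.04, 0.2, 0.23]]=[[-0.08, -0.24, -0.09], [-0.03, -0.07, -0.06], [-0.00, -0.05, -0.04]]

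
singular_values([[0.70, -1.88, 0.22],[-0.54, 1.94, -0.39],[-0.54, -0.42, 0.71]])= [2.89, 0.93, 0.0]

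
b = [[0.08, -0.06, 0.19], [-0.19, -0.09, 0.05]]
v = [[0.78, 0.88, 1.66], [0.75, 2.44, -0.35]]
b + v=[[0.86, 0.82, 1.85], [0.56, 2.35, -0.30]]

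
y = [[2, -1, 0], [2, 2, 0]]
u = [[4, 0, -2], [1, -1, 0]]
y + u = [[6, -1, -2], [3, 1, 0]]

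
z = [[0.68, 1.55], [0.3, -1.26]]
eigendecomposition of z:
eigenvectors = [[0.99, -0.58], [0.14, 0.81]]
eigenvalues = [0.9, -1.48]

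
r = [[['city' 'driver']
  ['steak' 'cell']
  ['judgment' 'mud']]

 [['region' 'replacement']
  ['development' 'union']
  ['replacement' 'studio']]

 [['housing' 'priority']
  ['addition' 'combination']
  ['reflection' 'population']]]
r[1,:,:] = [['region', 'replacement'], ['development', 'union'], ['replacement', 'studio']]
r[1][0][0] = 'region'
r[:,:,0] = [['city', 'steak', 'judgment'], ['region', 'development', 'replacement'], ['housing', 'addition', 'reflection']]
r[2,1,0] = 'addition'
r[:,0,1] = ['driver', 'replacement', 'priority']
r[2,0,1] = 'priority'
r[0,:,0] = ['city', 'steak', 'judgment']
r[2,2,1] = 'population'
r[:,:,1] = [['driver', 'cell', 'mud'], ['replacement', 'union', 'studio'], ['priority', 'combination', 'population']]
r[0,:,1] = ['driver', 'cell', 'mud']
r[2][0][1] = 'priority'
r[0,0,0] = 'city'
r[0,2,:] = ['judgment', 'mud']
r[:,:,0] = [['city', 'steak', 'judgment'], ['region', 'development', 'replacement'], ['housing', 'addition', 'reflection']]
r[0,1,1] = 'cell'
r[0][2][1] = 'mud'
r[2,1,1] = 'combination'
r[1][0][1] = 'replacement'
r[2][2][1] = 'population'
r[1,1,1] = 'union'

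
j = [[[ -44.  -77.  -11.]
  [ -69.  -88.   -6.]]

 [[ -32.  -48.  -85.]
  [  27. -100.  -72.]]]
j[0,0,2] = -11.0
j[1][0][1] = -48.0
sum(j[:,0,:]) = -297.0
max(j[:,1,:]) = 27.0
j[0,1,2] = -6.0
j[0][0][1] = -77.0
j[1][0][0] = -32.0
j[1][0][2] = -85.0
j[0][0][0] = -44.0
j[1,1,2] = -72.0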